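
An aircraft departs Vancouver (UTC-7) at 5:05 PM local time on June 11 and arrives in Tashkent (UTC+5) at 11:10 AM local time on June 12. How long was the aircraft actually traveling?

Departure in UTC: 5:05 PM + 7:00 = 12:05 AM on Jun 12.
Arrival in UTC: 11:10 AM − 5:00 = 6:10 AM on Jun 12.
Elapsed = 6:10 AM − 12:05 AM = 6 hours 5 minutes.

6 hours 5 minutes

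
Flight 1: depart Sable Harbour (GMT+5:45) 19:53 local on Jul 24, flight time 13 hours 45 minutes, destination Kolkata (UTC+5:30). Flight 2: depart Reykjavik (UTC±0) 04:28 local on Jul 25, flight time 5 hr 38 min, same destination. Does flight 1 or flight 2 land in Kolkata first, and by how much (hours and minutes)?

Flight 1 in UTC: 19:53 − 5:45 = 14:08 on Jul 24.
+13 hours and 45 minutes → arrive 03:53 UTC on Jul 25.
Flight 2 departs at 04:28 UTC (Jul 25).
+5 hours 38 minutes → arrive 10:06 UTC on Jul 25.
Flight 1 lands earlier by 6 hours 13 minutes.

the first, by 6 hours 13 minutes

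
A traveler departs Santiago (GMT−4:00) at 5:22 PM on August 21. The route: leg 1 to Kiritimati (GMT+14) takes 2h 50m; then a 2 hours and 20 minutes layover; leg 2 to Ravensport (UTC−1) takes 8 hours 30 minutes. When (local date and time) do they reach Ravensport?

10:02 AM on Aug 22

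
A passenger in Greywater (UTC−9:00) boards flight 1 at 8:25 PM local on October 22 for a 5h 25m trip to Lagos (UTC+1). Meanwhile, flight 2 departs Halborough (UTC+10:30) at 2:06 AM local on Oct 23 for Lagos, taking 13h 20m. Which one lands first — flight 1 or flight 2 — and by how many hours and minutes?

Flight 1 in UTC: 8:25 PM + 9:00 = 5:25 AM on Oct 23.
+5 hours 25 minutes → arrive 10:50 AM UTC on Oct 23.
Flight 2 in UTC: 2:06 AM − 10:30 = 3:36 PM on Oct 22.
+13 hours 20 minutes → arrive 4:56 AM UTC on Oct 23.
Flight 2 lands earlier by 5 hours 54 minutes.

the second, by 5 hours 54 minutes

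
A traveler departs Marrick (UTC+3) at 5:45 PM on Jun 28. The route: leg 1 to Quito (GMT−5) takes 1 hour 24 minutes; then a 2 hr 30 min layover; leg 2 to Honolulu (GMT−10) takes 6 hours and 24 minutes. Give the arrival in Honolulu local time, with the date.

Convert departure to UTC: 5:45 PM − 3:00 = 2:45 PM UTC on Jun 28.
Add 1 hour and 24 minutes leg 1 → 4:09 PM UTC.
Add 2 hours and 30 minutes layover in Quito → 6:39 PM UTC.
Add 6 hours and 24 minutes leg 2 → 1:03 AM UTC (Jun 29).
Honolulu is UTC−10:00, so local arrival = 1:03 AM − 10:00 = 3:03 PM on Jun 28.

3:03 PM on June 28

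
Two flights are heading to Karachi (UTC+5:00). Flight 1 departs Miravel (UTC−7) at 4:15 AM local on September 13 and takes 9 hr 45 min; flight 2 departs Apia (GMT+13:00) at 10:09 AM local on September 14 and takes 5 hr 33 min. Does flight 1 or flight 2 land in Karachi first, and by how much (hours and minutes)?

the first, by 5 hours 42 minutes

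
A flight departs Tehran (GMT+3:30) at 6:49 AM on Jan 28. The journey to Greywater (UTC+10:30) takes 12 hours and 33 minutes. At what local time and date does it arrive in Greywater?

2:22 AM on Jan 29

Convert departure to UTC: 6:49 AM − 3:30 = 3:19 AM UTC on Jan 28.
Add 12 hours and 33 minutes travel time → 3:52 PM UTC.
Greywater is UTC+10:30, so local arrival = 3:52 PM + 10:30 = 2:22 AM on Jan 29.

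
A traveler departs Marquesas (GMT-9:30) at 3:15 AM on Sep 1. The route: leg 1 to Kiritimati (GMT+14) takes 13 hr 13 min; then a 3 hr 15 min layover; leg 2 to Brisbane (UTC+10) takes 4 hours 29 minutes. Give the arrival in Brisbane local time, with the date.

7:42 PM on September 2

Convert departure to UTC: 3:15 AM + 9:30 = 12:45 PM UTC on Sep 1.
Add 13 hours and 13 minutes leg 1 → 1:58 AM UTC (Sep 2).
Add 3 hours and 15 minutes layover in Kiritimati → 5:13 AM UTC.
Add 4 hours 29 minutes leg 2 → 9:42 AM UTC.
Brisbane is UTC+10:00, so local arrival = 9:42 AM + 10:00 = 7:42 PM on Sep 2.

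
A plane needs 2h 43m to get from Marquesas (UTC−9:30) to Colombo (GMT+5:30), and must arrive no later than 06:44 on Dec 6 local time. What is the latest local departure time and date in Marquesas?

Target arrival in UTC: 06:44 − 5:30 = 01:14 on Dec 6.
Subtract 2 hours 43 minutes → departure 22:31 UTC on Dec 5.
Marquesas is UTC−9:30: 22:31 − 9:30 = 13:01 on Dec 5.

13:01 on December 5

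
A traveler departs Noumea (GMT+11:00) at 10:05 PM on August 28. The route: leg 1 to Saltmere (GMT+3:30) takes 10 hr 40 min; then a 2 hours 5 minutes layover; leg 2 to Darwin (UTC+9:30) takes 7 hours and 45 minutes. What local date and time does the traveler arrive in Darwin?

5:05 PM on Aug 29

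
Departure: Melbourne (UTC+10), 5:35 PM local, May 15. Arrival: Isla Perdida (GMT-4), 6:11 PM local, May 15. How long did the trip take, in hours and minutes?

14 hours 36 minutes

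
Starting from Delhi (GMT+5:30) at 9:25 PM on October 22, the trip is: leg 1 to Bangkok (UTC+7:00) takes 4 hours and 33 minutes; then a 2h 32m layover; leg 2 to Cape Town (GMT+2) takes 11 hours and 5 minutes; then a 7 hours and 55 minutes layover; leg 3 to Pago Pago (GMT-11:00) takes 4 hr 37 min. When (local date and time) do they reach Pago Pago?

Convert departure to UTC: 9:25 PM − 5:30 = 3:55 PM UTC on Oct 22.
Add 4 hours and 33 minutes leg 1 → 8:28 PM UTC.
Add 2 hours 32 minutes layover in Bangkok → 11:00 PM UTC.
Add 11 hours 5 minutes leg 2 → 10:05 AM UTC (Oct 23).
Add 7 hours and 55 minutes layover in Cape Town → 6:00 PM UTC.
Add 4 hours 37 minutes leg 3 → 10:37 PM UTC.
Pago Pago is UTC−11:00, so local arrival = 10:37 PM − 11:00 = 11:37 AM on Oct 23.

11:37 AM on October 23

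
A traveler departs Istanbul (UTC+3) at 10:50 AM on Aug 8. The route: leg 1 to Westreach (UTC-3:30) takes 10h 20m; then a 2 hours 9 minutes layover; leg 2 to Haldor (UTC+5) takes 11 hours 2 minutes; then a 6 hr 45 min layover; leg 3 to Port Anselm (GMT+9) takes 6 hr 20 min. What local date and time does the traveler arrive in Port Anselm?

Convert departure to UTC: 10:50 AM − 3:00 = 7:50 AM UTC on Aug 8.
Add 10 hours 20 minutes leg 1 → 6:10 PM UTC.
Add 2 hours 9 minutes layover in Westreach → 8:19 PM UTC.
Add 11 hours and 2 minutes leg 2 → 7:21 AM UTC (Aug 9).
Add 6 hours 45 minutes layover in Haldor → 2:06 PM UTC.
Add 6 hours and 20 minutes leg 3 → 8:26 PM UTC.
Port Anselm is UTC+9:00, so local arrival = 8:26 PM + 9:00 = 5:26 AM on Aug 10.

5:26 AM on August 10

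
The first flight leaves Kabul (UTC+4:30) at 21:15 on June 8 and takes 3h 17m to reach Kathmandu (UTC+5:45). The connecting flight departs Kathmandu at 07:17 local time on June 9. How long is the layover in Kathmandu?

Convert departure to UTC: 21:15 − 4:30 = 16:45 UTC on Jun 8.
Add 3 hours and 17 minutes flight time → 20:02 UTC.
Kathmandu is UTC+5:45, so local arrival = 20:02 + 5:45 = 01:47 on Jun 9.
Layover = 07:17 − 01:47 = 5 hours 30 minutes.

5 hours 30 minutes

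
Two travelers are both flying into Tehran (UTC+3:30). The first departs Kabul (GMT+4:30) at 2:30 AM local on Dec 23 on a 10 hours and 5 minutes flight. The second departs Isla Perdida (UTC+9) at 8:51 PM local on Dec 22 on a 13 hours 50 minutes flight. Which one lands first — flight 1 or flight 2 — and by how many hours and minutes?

Flight 1 in UTC: 2:30 AM − 4:30 = 10:00 PM on Dec 22.
+10 hours and 5 minutes → arrive 8:05 AM UTC on Dec 23.
Flight 2 in UTC: 8:51 PM − 9:00 = 11:51 AM on Dec 22.
+13 hours 50 minutes → arrive 1:41 AM UTC on Dec 23.
Flight 2 lands earlier by 6 hours 24 minutes.

the second, by 6 hours 24 minutes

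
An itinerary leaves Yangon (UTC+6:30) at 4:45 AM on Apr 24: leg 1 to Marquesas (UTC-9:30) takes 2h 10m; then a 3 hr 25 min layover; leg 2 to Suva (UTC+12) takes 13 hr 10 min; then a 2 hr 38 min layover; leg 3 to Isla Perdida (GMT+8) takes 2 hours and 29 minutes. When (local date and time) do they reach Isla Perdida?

6:07 AM on Apr 25

Convert departure to UTC: 4:45 AM − 6:30 = 10:15 PM UTC on Apr 23.
Add 2 hours and 10 minutes leg 1 → 12:25 AM UTC (Apr 24).
Add 3 hours 25 minutes layover in Marquesas → 3:50 AM UTC.
Add 13 hours and 10 minutes leg 2 → 5:00 PM UTC.
Add 2 hours 38 minutes layover in Suva → 7:38 PM UTC.
Add 2 hours and 29 minutes leg 3 → 10:07 PM UTC.
Isla Perdida is UTC+8:00, so local arrival = 10:07 PM + 8:00 = 6:07 AM on Apr 25.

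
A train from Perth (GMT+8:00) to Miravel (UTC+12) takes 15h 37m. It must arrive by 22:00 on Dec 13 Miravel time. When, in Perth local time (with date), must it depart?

02:23 on December 13

Target arrival in UTC: 22:00 − 12:00 = 10:00 on Dec 13.
Subtract 15 hours and 37 minutes → departure 18:23 UTC on Dec 12.
Perth is UTC+8:00: 18:23 + 8:00 = 02:23 on Dec 13.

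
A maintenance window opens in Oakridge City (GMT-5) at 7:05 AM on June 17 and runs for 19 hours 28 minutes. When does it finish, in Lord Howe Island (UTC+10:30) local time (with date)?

6:03 PM on June 18

Convert start to UTC: 7:05 AM + 5:00 = 12:05 PM UTC on Jun 17.
Add 19 hours 28 minutes duration → 7:33 AM UTC (Jun 18).
Lord Howe Island is UTC+10:30, so local end time = 7:33 AM + 10:30 = 6:03 PM on Jun 18.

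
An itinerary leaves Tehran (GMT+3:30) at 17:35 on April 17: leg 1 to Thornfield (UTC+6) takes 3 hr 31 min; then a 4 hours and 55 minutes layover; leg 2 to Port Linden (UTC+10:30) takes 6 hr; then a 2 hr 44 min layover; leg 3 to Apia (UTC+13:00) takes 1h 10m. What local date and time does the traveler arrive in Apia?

Convert departure to UTC: 17:35 − 3:30 = 14:05 UTC on Apr 17.
Add 3 hours 31 minutes leg 1 → 17:36 UTC.
Add 4 hours and 55 minutes layover in Thornfield → 22:31 UTC.
Add 6 hours leg 2 → 04:31 UTC (Apr 18).
Add 2 hours and 44 minutes layover in Port Linden → 07:15 UTC.
Add 1 hour 10 minutes leg 3 → 08:25 UTC.
Apia is UTC+13:00, so local arrival = 08:25 + 13:00 = 21:25 on Apr 18.

21:25 on Apr 18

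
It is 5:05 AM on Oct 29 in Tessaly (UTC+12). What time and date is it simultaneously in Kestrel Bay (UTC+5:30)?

10:35 PM on October 28

Kestrel Bay is 6:30 behind Tessaly.
Shift by the zone difference: 5:05 AM − 6:30 = 10:35 PM on Oct 28 in Kestrel Bay.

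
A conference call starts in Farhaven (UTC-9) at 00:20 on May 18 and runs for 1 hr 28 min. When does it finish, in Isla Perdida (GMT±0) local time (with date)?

Isla Perdida is 9:00 ahead of Farhaven.
After 1 hour 28 minutes it is 01:48 in Farhaven.
Shift by the zone difference: 01:48 + 9:00 = 10:48 on May 18 in Isla Perdida.

10:48 on May 18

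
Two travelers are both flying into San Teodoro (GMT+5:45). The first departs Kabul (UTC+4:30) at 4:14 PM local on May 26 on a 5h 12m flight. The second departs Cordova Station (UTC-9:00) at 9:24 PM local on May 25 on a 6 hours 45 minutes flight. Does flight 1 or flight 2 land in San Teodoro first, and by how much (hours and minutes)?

the second, by 3 hours 47 minutes

Flight 1 in UTC: 4:14 PM − 4:30 = 11:44 AM on May 26.
+5 hours 12 minutes → arrive 4:56 PM UTC on May 26.
Flight 2 in UTC: 9:24 PM + 9:00 = 6:24 AM on May 26.
+6 hours and 45 minutes → arrive 1:09 PM UTC on May 26.
Flight 2 lands earlier by 3 hours 47 minutes.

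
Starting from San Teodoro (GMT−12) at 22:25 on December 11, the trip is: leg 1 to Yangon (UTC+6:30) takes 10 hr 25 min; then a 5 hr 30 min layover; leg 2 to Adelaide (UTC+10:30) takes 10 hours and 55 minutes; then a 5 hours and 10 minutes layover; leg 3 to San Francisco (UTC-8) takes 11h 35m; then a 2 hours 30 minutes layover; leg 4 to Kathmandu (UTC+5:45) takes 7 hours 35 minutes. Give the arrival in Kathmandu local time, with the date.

Convert departure to UTC: 22:25 + 12:00 = 10:25 UTC on Dec 12.
Add 10 hours 25 minutes leg 1 → 20:50 UTC.
Add 5 hours and 30 minutes layover in Yangon → 02:20 UTC (Dec 13).
Add 10 hours and 55 minutes leg 2 → 13:15 UTC.
Add 5 hours 10 minutes layover in Adelaide → 18:25 UTC.
Add 11 hours and 35 minutes leg 3 → 06:00 UTC (Dec 14).
Add 2 hours 30 minutes layover in San Francisco → 08:30 UTC.
Add 7 hours 35 minutes leg 4 → 16:05 UTC.
Kathmandu is UTC+5:45, so local arrival = 16:05 + 5:45 = 21:50 on Dec 14.

21:50 on Dec 14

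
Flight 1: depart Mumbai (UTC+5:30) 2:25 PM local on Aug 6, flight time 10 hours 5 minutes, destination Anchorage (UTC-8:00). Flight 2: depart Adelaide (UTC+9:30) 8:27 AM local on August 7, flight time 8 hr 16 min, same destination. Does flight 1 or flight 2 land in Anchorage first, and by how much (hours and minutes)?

the first, by 12 hours 13 minutes

Flight 1 in UTC: 2:25 PM − 5:30 = 8:55 AM on Aug 6.
+10 hours and 5 minutes → arrive 7:00 PM UTC on Aug 6.
Flight 2 in UTC: 8:27 AM − 9:30 = 10:57 PM on Aug 6.
+8 hours 16 minutes → arrive 7:13 AM UTC on Aug 7.
Flight 1 lands earlier by 12 hours 13 minutes.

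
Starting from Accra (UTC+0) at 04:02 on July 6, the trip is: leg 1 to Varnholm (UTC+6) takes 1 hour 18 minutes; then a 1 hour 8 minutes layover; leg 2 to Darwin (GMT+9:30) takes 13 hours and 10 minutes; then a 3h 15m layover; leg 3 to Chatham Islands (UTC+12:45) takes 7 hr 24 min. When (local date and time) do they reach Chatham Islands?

19:02 on July 7

Accra is at UTC+0, so departure is already 04:02 UTC on Jul 6.
Add 1 hour and 18 minutes leg 1 → 05:20 UTC.
Add 1 hour and 8 minutes layover in Varnholm → 06:28 UTC.
Add 13 hours and 10 minutes leg 2 → 19:38 UTC.
Add 3 hours 15 minutes layover in Darwin → 22:53 UTC.
Add 7 hours 24 minutes leg 3 → 06:17 UTC (Jul 7).
Chatham Islands is UTC+12:45, so local arrival = 06:17 + 12:45 = 19:02 on Jul 7.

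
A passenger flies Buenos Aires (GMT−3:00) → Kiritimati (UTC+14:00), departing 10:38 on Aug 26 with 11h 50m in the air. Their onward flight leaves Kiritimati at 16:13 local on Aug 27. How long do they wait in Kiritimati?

45 minutes

Convert departure to UTC: 10:38 + 3:00 = 13:38 UTC on Aug 26.
Add 11 hours and 50 minutes flight time → 01:28 UTC (Aug 27).
Kiritimati is UTC+14:00, so local arrival = 01:28 + 14:00 = 15:28 on Aug 27.
Layover = 16:13 − 15:28 = 45 minutes.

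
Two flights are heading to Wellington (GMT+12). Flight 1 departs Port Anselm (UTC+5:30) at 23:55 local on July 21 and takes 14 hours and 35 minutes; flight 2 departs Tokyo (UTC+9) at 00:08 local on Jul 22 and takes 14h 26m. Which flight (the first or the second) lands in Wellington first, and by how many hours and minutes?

the second, by 3 hours 26 minutes

Flight 1 in UTC: 23:55 − 5:30 = 18:25 on Jul 21.
+14 hours 35 minutes → arrive 09:00 UTC on Jul 22.
Flight 2 in UTC: 00:08 − 9:00 = 15:08 on Jul 21.
+14 hours and 26 minutes → arrive 05:34 UTC on Jul 22.
Flight 2 lands earlier by 3 hours 26 minutes.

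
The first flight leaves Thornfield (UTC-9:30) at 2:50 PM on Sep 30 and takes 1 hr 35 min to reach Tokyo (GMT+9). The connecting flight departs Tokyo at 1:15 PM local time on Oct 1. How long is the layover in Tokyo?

Convert departure to UTC: 2:50 PM + 9:30 = 12:20 AM UTC on Oct 1.
Add 1 hour 35 minutes flight time → 1:55 AM UTC.
Tokyo is UTC+9:00, so local arrival = 1:55 AM + 9:00 = 10:55 AM on Oct 1.
Layover = 1:15 PM − 10:55 AM = 2 hours 20 minutes.

2 hours 20 minutes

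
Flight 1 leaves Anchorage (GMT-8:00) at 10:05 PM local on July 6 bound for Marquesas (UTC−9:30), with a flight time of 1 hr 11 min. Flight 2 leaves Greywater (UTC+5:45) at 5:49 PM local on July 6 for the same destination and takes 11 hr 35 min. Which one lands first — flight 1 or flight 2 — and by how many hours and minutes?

the second, by 7 hours 37 minutes

Flight 1 in UTC: 10:05 PM + 8:00 = 6:05 AM on Jul 7.
+1 hour and 11 minutes → arrive 7:16 AM UTC on Jul 7.
Flight 2 in UTC: 5:49 PM − 5:45 = 12:04 PM on Jul 6.
+11 hours 35 minutes → arrive 11:39 PM UTC on Jul 6.
Flight 2 lands earlier by 7 hours 37 minutes.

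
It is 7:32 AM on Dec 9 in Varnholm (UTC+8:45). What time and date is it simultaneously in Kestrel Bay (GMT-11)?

11:47 AM on December 8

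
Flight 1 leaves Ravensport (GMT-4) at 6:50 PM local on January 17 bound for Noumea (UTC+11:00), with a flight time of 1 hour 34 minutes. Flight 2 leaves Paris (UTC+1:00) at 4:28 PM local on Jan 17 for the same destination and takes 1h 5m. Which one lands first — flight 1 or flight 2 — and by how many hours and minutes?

the second, by 7 hours 51 minutes

Flight 1 in UTC: 6:50 PM + 4:00 = 10:50 PM on Jan 17.
+1 hour and 34 minutes → arrive 12:24 AM UTC on Jan 18.
Flight 2 in UTC: 4:28 PM − 1:00 = 3:28 PM on Jan 17.
+1 hour and 5 minutes → arrive 4:33 PM UTC on Jan 17.
Flight 2 lands earlier by 7 hours 51 minutes.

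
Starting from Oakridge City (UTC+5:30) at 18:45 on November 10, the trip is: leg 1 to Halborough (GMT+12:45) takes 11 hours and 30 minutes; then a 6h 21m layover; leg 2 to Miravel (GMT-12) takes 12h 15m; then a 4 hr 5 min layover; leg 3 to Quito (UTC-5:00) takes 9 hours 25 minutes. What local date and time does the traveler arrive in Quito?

Convert departure to UTC: 18:45 − 5:30 = 13:15 UTC on Nov 10.
Add 11 hours and 30 minutes leg 1 → 00:45 UTC (Nov 11).
Add 6 hours and 21 minutes layover in Halborough → 07:06 UTC.
Add 12 hours and 15 minutes leg 2 → 19:21 UTC.
Add 4 hours and 5 minutes layover in Miravel → 23:26 UTC.
Add 9 hours 25 minutes leg 3 → 08:51 UTC (Nov 12).
Quito is UTC−5:00, so local arrival = 08:51 − 5:00 = 03:51 on Nov 12.

03:51 on November 12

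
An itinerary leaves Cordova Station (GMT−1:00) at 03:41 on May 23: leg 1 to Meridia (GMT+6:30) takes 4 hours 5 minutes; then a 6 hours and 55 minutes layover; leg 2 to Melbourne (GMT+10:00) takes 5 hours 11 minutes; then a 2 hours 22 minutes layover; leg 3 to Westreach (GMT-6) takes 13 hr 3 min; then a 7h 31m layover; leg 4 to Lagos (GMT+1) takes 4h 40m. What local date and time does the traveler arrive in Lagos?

Convert departure to UTC: 03:41 + 1:00 = 04:41 UTC on May 23.
Add 4 hours 5 minutes leg 1 → 08:46 UTC.
Add 6 hours and 55 minutes layover in Meridia → 15:41 UTC.
Add 5 hours 11 minutes leg 2 → 20:52 UTC.
Add 2 hours and 22 minutes layover in Melbourne → 23:14 UTC.
Add 13 hours 3 minutes leg 3 → 12:17 UTC (May 24).
Add 7 hours and 31 minutes layover in Westreach → 19:48 UTC.
Add 4 hours and 40 minutes leg 4 → 00:28 UTC (May 25).
Lagos is UTC+1:00, so local arrival = 00:28 + 1:00 = 01:28 on May 25.

01:28 on May 25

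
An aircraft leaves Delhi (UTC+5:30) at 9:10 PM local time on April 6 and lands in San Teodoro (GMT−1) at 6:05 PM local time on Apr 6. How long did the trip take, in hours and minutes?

3 hours 25 minutes

San Teodoro is 6:30 behind Delhi.
Clock-face elapsed time (ignoring zones) is −3 hours 5 minutes.
Actual elapsed = −3 hours 5 minutes + 6:30 = 3 hours 25 minutes.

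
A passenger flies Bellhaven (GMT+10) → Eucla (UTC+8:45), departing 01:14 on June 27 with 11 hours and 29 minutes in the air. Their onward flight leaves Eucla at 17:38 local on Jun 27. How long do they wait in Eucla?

6 hours 10 minutes

Convert departure to UTC: 01:14 − 10:00 = 15:14 UTC on Jun 26.
Add 11 hours 29 minutes flight time → 02:43 UTC (Jun 27).
Eucla is UTC+8:45, so local arrival = 02:43 + 8:45 = 11:28 on Jun 27.
Layover = 17:38 − 11:28 = 6 hours 10 minutes.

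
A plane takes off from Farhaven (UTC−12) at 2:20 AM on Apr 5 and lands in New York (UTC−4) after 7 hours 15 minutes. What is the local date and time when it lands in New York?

5:35 PM on April 5

New York is 8:00 ahead of Farhaven.
After 7 hours and 15 minutes it is 9:35 AM in Farhaven.
Shift by the zone difference: 9:35 AM + 8:00 = 5:35 PM on Apr 5 in New York.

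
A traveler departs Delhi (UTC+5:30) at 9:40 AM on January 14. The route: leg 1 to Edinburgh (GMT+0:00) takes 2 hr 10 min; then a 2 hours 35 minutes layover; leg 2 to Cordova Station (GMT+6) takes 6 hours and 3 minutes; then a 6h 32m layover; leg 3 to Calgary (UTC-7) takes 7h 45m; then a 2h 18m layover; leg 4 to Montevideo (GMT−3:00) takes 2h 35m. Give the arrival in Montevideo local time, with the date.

Convert departure to UTC: 9:40 AM − 5:30 = 4:10 AM UTC on Jan 14.
Add 2 hours and 10 minutes leg 1 → 6:20 AM UTC.
Add 2 hours and 35 minutes layover in Edinburgh → 8:55 AM UTC.
Add 6 hours 3 minutes leg 2 → 2:58 PM UTC.
Add 6 hours 32 minutes layover in Cordova Station → 9:30 PM UTC.
Add 7 hours 45 minutes leg 3 → 5:15 AM UTC (Jan 15).
Add 2 hours and 18 minutes layover in Calgary → 7:33 AM UTC.
Add 2 hours and 35 minutes leg 4 → 10:08 AM UTC.
Montevideo is UTC−3:00, so local arrival = 10:08 AM − 3:00 = 7:08 AM on Jan 15.

7:08 AM on January 15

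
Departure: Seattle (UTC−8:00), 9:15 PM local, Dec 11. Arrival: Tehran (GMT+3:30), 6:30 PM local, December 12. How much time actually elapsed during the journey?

Departure in UTC: 9:15 PM + 8:00 = 5:15 AM on Dec 12.
Arrival in UTC: 6:30 PM − 3:30 = 3:00 PM on Dec 12.
Elapsed = 3:00 PM − 5:15 AM = 9 hours 45 minutes.

9 hours 45 minutes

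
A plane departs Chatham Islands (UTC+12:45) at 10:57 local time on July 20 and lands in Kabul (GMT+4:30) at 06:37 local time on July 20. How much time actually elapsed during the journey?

Departure in UTC: 10:57 − 12:45 = 22:12 on Jul 19.
Arrival in UTC: 06:37 − 4:30 = 02:07 on Jul 20.
Elapsed = 02:07 − 22:12 (+1 day) = 3 hours 55 minutes.

3 hours 55 minutes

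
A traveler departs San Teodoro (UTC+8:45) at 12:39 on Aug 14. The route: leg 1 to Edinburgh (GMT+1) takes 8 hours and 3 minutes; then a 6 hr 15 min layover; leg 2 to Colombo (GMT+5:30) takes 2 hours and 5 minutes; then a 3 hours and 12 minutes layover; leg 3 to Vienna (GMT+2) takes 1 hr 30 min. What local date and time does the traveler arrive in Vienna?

Convert departure to UTC: 12:39 − 8:45 = 03:54 UTC on Aug 14.
Add 8 hours 3 minutes leg 1 → 11:57 UTC.
Add 6 hours and 15 minutes layover in Edinburgh → 18:12 UTC.
Add 2 hours 5 minutes leg 2 → 20:17 UTC.
Add 3 hours and 12 minutes layover in Colombo → 23:29 UTC.
Add 1 hour 30 minutes leg 3 → 00:59 UTC (Aug 15).
Vienna is UTC+2:00, so local arrival = 00:59 + 2:00 = 02:59 on Aug 15.

02:59 on August 15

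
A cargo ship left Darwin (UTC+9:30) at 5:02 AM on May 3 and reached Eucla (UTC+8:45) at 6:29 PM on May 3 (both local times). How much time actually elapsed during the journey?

14 hours 12 minutes

Eucla is 0:45 behind Darwin.
Clock-face elapsed time (ignoring zones) is 13 hours 27 minutes.
Actual elapsed = 13 hours 27 minutes + 0:45 = 14 hours 12 minutes.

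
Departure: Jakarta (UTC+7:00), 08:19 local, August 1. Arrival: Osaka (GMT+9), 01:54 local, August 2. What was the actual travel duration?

Osaka is 2:00 ahead of Jakarta.
Clock-face elapsed time (ignoring zones) is 17 hours 35 minutes.
Actual elapsed = 17 hours 35 minutes − 2:00 = 15 hours 35 minutes.

15 hours 35 minutes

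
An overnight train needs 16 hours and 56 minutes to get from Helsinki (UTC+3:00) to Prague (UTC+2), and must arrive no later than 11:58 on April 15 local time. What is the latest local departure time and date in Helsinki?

20:02 on Apr 14

Target arrival in UTC: 11:58 − 2:00 = 09:58 on Apr 15.
Subtract 16 hours and 56 minutes → departure 17:02 UTC on Apr 14.
Helsinki is UTC+3:00: 17:02 + 3:00 = 20:02 on Apr 14.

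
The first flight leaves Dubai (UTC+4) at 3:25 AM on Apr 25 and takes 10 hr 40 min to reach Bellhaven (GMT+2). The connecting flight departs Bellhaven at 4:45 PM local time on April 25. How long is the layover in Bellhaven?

Convert departure to UTC: 3:25 AM − 4:00 = 11:25 PM UTC on Apr 24.
Add 10 hours and 40 minutes flight time → 10:05 AM UTC (Apr 25).
Bellhaven is UTC+2:00, so local arrival = 10:05 AM + 2:00 = 12:05 PM on Apr 25.
Layover = 4:45 PM − 12:05 PM = 4 hours 40 minutes.

4 hours 40 minutes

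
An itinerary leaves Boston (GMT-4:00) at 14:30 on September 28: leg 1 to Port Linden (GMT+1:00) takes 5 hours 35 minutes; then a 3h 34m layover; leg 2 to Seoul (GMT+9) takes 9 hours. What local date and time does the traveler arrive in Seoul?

Convert departure to UTC: 14:30 + 4:00 = 18:30 UTC on Sep 28.
Add 5 hours and 35 minutes leg 1 → 00:05 UTC (Sep 29).
Add 3 hours and 34 minutes layover in Port Linden → 03:39 UTC.
Add 9 hours leg 2 → 12:39 UTC.
Seoul is UTC+9:00, so local arrival = 12:39 + 9:00 = 21:39 on Sep 29.

21:39 on September 29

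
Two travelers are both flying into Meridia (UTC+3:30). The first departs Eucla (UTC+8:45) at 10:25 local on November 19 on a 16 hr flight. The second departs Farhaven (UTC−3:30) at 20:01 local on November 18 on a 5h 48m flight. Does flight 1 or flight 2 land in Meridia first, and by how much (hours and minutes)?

Flight 1 in UTC: 10:25 − 8:45 = 01:40 on Nov 19.
+16 hours → arrive 17:40 UTC on Nov 19.
Flight 2 in UTC: 20:01 + 3:30 = 23:31 on Nov 18.
+5 hours 48 minutes → arrive 05:19 UTC on Nov 19.
Flight 2 lands earlier by 12 hours 21 minutes.

the second, by 12 hours 21 minutes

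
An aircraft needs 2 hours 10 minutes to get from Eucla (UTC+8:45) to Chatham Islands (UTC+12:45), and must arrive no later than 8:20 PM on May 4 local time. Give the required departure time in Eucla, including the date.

2:10 PM on May 4

Target arrival in UTC: 8:20 PM − 12:45 = 7:35 AM on May 4.
Subtract 2 hours 10 minutes → departure 5:25 AM UTC on May 4.
Eucla is UTC+8:45: 5:25 AM + 8:45 = 2:10 PM on May 4.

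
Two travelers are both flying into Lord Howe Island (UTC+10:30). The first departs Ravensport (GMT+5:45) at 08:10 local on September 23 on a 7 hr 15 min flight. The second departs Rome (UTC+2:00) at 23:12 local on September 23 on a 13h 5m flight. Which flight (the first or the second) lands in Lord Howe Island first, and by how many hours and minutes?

the first, by 24 hours 37 minutes

Flight 1 in UTC: 08:10 − 5:45 = 02:25 on Sep 23.
+7 hours 15 minutes → arrive 09:40 UTC on Sep 23.
Flight 2 in UTC: 23:12 − 2:00 = 21:12 on Sep 23.
+13 hours 5 minutes → arrive 10:17 UTC on Sep 24.
Flight 1 lands earlier by 24 hours 37 minutes.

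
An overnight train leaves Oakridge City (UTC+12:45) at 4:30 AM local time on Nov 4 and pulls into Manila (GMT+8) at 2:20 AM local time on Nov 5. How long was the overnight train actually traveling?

26 hours 35 minutes

Departure in UTC: 4:30 AM − 12:45 = 3:45 PM on Nov 3.
Arrival in UTC: 2:20 AM − 8:00 = 6:20 PM on Nov 4.
Elapsed = 6:20 PM − 3:45 PM (+1 day) = 26 hours 35 minutes.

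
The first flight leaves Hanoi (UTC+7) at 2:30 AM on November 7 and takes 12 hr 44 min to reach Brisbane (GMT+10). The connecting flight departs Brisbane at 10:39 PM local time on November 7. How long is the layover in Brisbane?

Convert departure to UTC: 2:30 AM − 7:00 = 7:30 PM UTC on Nov 6.
Add 12 hours 44 minutes flight time → 8:14 AM UTC (Nov 7).
Brisbane is UTC+10:00, so local arrival = 8:14 AM + 10:00 = 6:14 PM on Nov 7.
Layover = 10:39 PM − 6:14 PM = 4 hours 25 minutes.

4 hours 25 minutes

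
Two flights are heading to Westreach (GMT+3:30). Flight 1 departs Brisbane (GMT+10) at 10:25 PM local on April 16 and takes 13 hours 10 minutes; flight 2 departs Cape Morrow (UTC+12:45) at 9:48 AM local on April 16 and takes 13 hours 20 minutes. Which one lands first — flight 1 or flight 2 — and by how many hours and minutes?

Flight 1 in UTC: 10:25 PM − 10:00 = 12:25 PM on Apr 16.
+13 hours and 10 minutes → arrive 1:35 AM UTC on Apr 17.
Flight 2 in UTC: 9:48 AM − 12:45 = 9:03 PM on Apr 15.
+13 hours and 20 minutes → arrive 10:23 AM UTC on Apr 16.
Flight 2 lands earlier by 15 hours 12 minutes.

the second, by 15 hours 12 minutes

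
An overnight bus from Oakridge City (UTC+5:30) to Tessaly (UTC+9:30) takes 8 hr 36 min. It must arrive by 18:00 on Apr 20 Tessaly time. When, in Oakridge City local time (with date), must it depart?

Target arrival in UTC: 18:00 − 9:30 = 08:30 on Apr 20.
Subtract 8 hours and 36 minutes → departure 23:54 UTC on Apr 19.
Oakridge City is UTC+5:30: 23:54 + 5:30 = 05:24 on Apr 20.

05:24 on April 20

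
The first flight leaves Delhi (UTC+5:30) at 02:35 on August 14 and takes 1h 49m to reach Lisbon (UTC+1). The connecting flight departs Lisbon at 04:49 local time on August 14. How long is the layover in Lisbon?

4 hours 55 minutes

Convert departure to UTC: 02:35 − 5:30 = 21:05 UTC on Aug 13.
Add 1 hour and 49 minutes flight time → 22:54 UTC.
Lisbon is UTC+1:00, so local arrival = 22:54 + 1:00 = 23:54 on Aug 13.
Layover = 04:49 − 23:54 (+1 day) = 4 hours 55 minutes.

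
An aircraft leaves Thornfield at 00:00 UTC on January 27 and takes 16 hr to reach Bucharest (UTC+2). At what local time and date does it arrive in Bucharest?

18:00 on Jan 27

Departure is given in UTC: 00:00 on Jan 27.
Add 16 hours → 16:00 UTC.
Bucharest is UTC+2:00: 16:00 + 2:00 = 18:00 on Jan 27.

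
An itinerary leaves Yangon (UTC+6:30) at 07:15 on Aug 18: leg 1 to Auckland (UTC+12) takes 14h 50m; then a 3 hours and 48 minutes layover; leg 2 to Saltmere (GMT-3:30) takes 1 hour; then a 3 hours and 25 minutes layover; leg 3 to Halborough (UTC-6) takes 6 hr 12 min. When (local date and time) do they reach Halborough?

00:00 on Aug 19

Convert departure to UTC: 07:15 − 6:30 = 00:45 UTC on Aug 18.
Add 14 hours and 50 minutes leg 1 → 15:35 UTC.
Add 3 hours 48 minutes layover in Auckland → 19:23 UTC.
Add 1 hour leg 2 → 20:23 UTC.
Add 3 hours and 25 minutes layover in Saltmere → 23:48 UTC.
Add 6 hours 12 minutes leg 3 → 06:00 UTC (Aug 19).
Halborough is UTC−6:00, so local arrival = 06:00 − 6:00 = 00:00 on Aug 19.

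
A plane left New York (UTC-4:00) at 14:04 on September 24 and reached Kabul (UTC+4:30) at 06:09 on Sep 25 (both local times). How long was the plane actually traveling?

7 hours 35 minutes

Departure in UTC: 14:04 + 4:00 = 18:04 on Sep 24.
Arrival in UTC: 06:09 − 4:30 = 01:39 on Sep 25.
Elapsed = 01:39 − 18:04 (+1 day) = 7 hours 35 minutes.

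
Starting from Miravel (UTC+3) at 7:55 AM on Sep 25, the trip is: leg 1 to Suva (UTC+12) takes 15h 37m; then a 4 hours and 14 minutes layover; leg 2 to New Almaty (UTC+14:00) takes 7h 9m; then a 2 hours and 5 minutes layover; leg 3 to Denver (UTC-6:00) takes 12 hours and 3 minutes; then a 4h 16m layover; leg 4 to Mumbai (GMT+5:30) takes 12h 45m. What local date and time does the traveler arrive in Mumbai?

8:34 PM on Sep 27

Convert departure to UTC: 7:55 AM − 3:00 = 4:55 AM UTC on Sep 25.
Add 15 hours and 37 minutes leg 1 → 8:32 PM UTC.
Add 4 hours and 14 minutes layover in Suva → 12:46 AM UTC (Sep 26).
Add 7 hours 9 minutes leg 2 → 7:55 AM UTC.
Add 2 hours and 5 minutes layover in New Almaty → 10:00 AM UTC.
Add 12 hours and 3 minutes leg 3 → 10:03 PM UTC.
Add 4 hours 16 minutes layover in Denver → 2:19 AM UTC (Sep 27).
Add 12 hours 45 minutes leg 4 → 3:04 PM UTC.
Mumbai is UTC+5:30, so local arrival = 3:04 PM + 5:30 = 8:34 PM on Sep 27.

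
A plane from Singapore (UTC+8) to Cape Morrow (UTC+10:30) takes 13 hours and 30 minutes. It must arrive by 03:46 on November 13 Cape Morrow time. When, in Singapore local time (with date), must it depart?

11:46 on November 12

Target arrival in UTC: 03:46 − 10:30 = 17:16 on Nov 12.
Subtract 13 hours and 30 minutes → departure 03:46 UTC on Nov 12.
Singapore is UTC+8:00: 03:46 + 8:00 = 11:46 on Nov 12.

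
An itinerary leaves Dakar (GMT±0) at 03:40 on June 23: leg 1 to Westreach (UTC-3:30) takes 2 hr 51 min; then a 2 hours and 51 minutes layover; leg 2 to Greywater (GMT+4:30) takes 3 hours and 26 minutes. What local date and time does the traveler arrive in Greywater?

17:18 on June 23

Dakar is at UTC+0, so departure is already 03:40 UTC on Jun 23.
Add 2 hours 51 minutes leg 1 → 06:31 UTC.
Add 2 hours 51 minutes layover in Westreach → 09:22 UTC.
Add 3 hours 26 minutes leg 2 → 12:48 UTC.
Greywater is UTC+4:30, so local arrival = 12:48 + 4:30 = 17:18 on Jun 23.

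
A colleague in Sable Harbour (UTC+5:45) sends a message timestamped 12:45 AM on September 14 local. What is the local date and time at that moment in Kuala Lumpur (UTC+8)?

Kuala Lumpur is 2:15 ahead of Sable Harbour.
Shift by the zone difference: 12:45 AM + 2:15 = 3:00 AM on Sep 14 in Kuala Lumpur.

3:00 AM on September 14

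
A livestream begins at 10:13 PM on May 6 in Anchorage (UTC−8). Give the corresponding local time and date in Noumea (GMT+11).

5:13 PM on May 7

In UTC: 10:13 PM + 8:00 = 6:13 AM on May 7.
Noumea is UTC+11:00: 6:13 AM + 11:00 = 5:13 PM on May 7.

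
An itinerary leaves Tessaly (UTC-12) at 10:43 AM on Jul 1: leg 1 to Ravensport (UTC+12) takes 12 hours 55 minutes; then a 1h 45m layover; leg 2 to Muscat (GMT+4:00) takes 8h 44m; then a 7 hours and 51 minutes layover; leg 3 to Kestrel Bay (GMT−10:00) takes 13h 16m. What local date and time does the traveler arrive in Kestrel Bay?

Convert departure to UTC: 10:43 AM + 12:00 = 10:43 PM UTC on Jul 1.
Add 12 hours and 55 minutes leg 1 → 11:38 AM UTC (Jul 2).
Add 1 hour 45 minutes layover in Ravensport → 1:23 PM UTC.
Add 8 hours and 44 minutes leg 2 → 10:07 PM UTC.
Add 7 hours and 51 minutes layover in Muscat → 5:58 AM UTC (Jul 3).
Add 13 hours 16 minutes leg 3 → 7:14 PM UTC.
Kestrel Bay is UTC−10:00, so local arrival = 7:14 PM − 10:00 = 9:14 AM on Jul 3.

9:14 AM on Jul 3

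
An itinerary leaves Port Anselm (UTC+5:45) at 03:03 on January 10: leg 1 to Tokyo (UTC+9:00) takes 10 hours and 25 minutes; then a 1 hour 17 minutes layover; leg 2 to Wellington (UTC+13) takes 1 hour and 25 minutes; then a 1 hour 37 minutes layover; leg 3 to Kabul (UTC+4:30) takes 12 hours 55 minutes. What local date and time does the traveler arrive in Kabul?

05:27 on Jan 11

Convert departure to UTC: 03:03 − 5:45 = 21:18 UTC on Jan 9.
Add 10 hours 25 minutes leg 1 → 07:43 UTC (Jan 10).
Add 1 hour and 17 minutes layover in Tokyo → 09:00 UTC.
Add 1 hour and 25 minutes leg 2 → 10:25 UTC.
Add 1 hour 37 minutes layover in Wellington → 12:02 UTC.
Add 12 hours and 55 minutes leg 3 → 00:57 UTC (Jan 11).
Kabul is UTC+4:30, so local arrival = 00:57 + 4:30 = 05:27 on Jan 11.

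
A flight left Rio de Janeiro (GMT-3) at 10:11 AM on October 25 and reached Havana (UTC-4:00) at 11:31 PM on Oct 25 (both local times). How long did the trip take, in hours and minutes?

14 hours 20 minutes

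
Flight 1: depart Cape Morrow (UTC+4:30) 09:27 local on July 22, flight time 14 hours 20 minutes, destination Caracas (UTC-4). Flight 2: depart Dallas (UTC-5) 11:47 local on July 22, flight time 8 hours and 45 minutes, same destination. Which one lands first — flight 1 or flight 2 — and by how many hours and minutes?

Flight 1 in UTC: 09:27 − 4:30 = 04:57 on Jul 22.
+14 hours 20 minutes → arrive 19:17 UTC on Jul 22.
Flight 2 in UTC: 11:47 + 5:00 = 16:47 on Jul 22.
+8 hours 45 minutes → arrive 01:32 UTC on Jul 23.
Flight 1 lands earlier by 6 hours 15 minutes.

the first, by 6 hours 15 minutes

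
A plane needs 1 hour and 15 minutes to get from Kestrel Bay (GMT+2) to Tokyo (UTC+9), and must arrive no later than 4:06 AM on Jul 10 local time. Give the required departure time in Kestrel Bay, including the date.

Target arrival in UTC: 4:06 AM − 9:00 = 7:06 PM on Jul 9.
Subtract 1 hour 15 minutes → departure 5:51 PM UTC on Jul 9.
Kestrel Bay is UTC+2:00: 5:51 PM + 2:00 = 7:51 PM on Jul 9.

7:51 PM on July 9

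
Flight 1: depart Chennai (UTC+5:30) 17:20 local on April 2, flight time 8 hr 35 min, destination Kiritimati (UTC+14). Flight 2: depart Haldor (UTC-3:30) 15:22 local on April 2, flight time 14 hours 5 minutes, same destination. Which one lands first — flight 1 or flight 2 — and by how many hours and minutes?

the first, by 12 hours 32 minutes

Flight 1 in UTC: 17:20 − 5:30 = 11:50 on Apr 2.
+8 hours 35 minutes → arrive 20:25 UTC on Apr 2.
Flight 2 in UTC: 15:22 + 3:30 = 18:52 on Apr 2.
+14 hours and 5 minutes → arrive 08:57 UTC on Apr 3.
Flight 1 lands earlier by 12 hours 32 minutes.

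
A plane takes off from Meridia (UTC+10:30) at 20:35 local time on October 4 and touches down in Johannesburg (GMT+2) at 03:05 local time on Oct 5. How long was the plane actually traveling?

Departure in UTC: 20:35 − 10:30 = 10:05 on Oct 4.
Arrival in UTC: 03:05 − 2:00 = 01:05 on Oct 5.
Elapsed = 01:05 − 10:05 (+1 day) = 15 hours.

15 hours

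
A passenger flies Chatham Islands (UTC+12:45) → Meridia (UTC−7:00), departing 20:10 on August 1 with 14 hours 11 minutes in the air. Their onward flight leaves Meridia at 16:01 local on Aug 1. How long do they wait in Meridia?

Convert departure to UTC: 20:10 − 12:45 = 07:25 UTC on Aug 1.
Add 14 hours and 11 minutes flight time → 21:36 UTC.
Meridia is UTC−7:00, so local arrival = 21:36 − 7:00 = 14:36 on Aug 1.
Layover = 16:01 − 14:36 = 1 hour 25 minutes.

1 hour 25 minutes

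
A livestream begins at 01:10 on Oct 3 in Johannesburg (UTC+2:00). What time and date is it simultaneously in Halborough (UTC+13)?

12:10 on Oct 3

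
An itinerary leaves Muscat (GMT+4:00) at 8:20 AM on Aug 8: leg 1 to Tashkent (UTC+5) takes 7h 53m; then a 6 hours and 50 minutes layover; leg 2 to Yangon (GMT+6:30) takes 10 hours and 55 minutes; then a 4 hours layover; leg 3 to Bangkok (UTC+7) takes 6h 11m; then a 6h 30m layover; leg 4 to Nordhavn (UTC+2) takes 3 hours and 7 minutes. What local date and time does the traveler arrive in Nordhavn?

3:46 AM on Aug 10

Convert departure to UTC: 8:20 AM − 4:00 = 4:20 AM UTC on Aug 8.
Add 7 hours and 53 minutes leg 1 → 12:13 PM UTC.
Add 6 hours 50 minutes layover in Tashkent → 7:03 PM UTC.
Add 10 hours 55 minutes leg 2 → 5:58 AM UTC (Aug 9).
Add 4 hours layover in Yangon → 9:58 AM UTC.
Add 6 hours and 11 minutes leg 3 → 4:09 PM UTC.
Add 6 hours 30 minutes layover in Bangkok → 10:39 PM UTC.
Add 3 hours 7 minutes leg 4 → 1:46 AM UTC (Aug 10).
Nordhavn is UTC+2:00, so local arrival = 1:46 AM + 2:00 = 3:46 AM on Aug 10.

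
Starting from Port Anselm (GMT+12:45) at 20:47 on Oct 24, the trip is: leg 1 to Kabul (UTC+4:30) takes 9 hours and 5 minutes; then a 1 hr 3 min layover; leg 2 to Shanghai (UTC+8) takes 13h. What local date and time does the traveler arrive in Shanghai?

Convert departure to UTC: 20:47 − 12:45 = 08:02 UTC on Oct 24.
Add 9 hours 5 minutes leg 1 → 17:07 UTC.
Add 1 hour 3 minutes layover in Kabul → 18:10 UTC.
Add 13 hours leg 2 → 07:10 UTC (Oct 25).
Shanghai is UTC+8:00, so local arrival = 07:10 + 8:00 = 15:10 on Oct 25.

15:10 on Oct 25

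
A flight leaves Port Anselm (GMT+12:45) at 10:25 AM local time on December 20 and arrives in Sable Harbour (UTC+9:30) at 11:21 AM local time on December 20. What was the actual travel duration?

4 hours 11 minutes

Sable Harbour is 3:15 behind Port Anselm.
Clock-face elapsed time (ignoring zones) is 56 minutes.
Actual elapsed = 56 minutes + 3:15 = 4 hours 11 minutes.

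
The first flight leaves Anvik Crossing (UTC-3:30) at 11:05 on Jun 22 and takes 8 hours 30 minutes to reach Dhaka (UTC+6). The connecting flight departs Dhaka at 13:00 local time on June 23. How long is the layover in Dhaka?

7 hours 55 minutes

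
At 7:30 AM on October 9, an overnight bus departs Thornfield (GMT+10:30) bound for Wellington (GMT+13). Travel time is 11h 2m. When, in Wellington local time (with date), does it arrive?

Convert departure to UTC: 7:30 AM − 10:30 = 9:00 PM UTC on Oct 8.
Add 11 hours 2 minutes travel time → 8:02 AM UTC (Oct 9).
Wellington is UTC+13:00, so local arrival = 8:02 AM + 13:00 = 9:02 PM on Oct 9.

9:02 PM on Oct 9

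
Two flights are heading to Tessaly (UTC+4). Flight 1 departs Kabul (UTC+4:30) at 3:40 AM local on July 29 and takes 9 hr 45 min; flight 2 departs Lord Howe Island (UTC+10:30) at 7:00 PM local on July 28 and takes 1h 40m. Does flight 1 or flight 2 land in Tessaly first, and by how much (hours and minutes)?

the second, by 22 hours 45 minutes

Flight 1 in UTC: 3:40 AM − 4:30 = 11:10 PM on Jul 28.
+9 hours and 45 minutes → arrive 8:55 AM UTC on Jul 29.
Flight 2 in UTC: 7:00 PM − 10:30 = 8:30 AM on Jul 28.
+1 hour 40 minutes → arrive 10:10 AM UTC on Jul 28.
Flight 2 lands earlier by 22 hours 45 minutes.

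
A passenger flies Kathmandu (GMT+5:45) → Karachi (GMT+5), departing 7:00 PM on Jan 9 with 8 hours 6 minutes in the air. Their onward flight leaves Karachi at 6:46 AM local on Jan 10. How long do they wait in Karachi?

Convert departure to UTC: 7:00 PM − 5:45 = 1:15 PM UTC on Jan 9.
Add 8 hours and 6 minutes flight time → 9:21 PM UTC.
Karachi is UTC+5:00, so local arrival = 9:21 PM + 5:00 = 2:21 AM on Jan 10.
Layover = 6:46 AM − 2:21 AM = 4 hours 25 minutes.

4 hours 25 minutes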